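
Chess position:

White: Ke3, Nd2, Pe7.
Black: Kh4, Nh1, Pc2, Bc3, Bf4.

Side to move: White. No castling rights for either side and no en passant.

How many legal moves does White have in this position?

White to move; king on e3.
In check: yes, from the black bishop on f4.
Legal moves: Kxf4, Ke4, Kf3, Kd3, Ke2.
Count: 5.

5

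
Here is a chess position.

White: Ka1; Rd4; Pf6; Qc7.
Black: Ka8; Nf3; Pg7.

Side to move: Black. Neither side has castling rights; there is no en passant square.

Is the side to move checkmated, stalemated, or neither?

neither

Black to move; black king on a8.
In check: no.
Legal moves for Black: Ng5, Ne5, Nh4, Nxd4, Nh2, Nd2, Ng1, Ne1, gxf6, g6, g5.
Black has 11 legal moves and is not in check → neither.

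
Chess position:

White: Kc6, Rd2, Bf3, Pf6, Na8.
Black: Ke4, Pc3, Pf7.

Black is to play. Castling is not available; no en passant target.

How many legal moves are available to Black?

5

Black to move; king on e4.
In check: yes, from the white bishop on f3.
Legal moves: Kf5, Ke5, Kf4, Kxf3, Ke3.
Count: 5.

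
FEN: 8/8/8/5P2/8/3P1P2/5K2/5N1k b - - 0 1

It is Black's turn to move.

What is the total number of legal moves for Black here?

Black to move; king on h1.
In check: no.
Legal moves: none.
Count: 0.

0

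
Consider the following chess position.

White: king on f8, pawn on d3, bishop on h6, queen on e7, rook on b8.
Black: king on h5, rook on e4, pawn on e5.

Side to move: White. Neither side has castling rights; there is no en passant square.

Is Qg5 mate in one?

yes

After Qg5: black king on h5; in check: yes, from the white queen on g5.
King squares — g4: attacked by Qg5; h4: attacked by Qg5; g5: attacked by Bh6; g6: attacked by Qg5; h6: attacked by Qg5.
Black has no legal moves → checkmate.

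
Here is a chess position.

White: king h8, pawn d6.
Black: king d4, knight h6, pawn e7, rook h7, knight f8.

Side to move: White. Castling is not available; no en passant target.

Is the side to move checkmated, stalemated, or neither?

checkmate

White to move; white king on h8.
In check: yes, from the black rook on h7.
King squares — g7: attacked by Rh7; h7: attacked by Nf8; g8: attacked by Nh6.
Legal moves for White: none.
In check with no legal moves → checkmate.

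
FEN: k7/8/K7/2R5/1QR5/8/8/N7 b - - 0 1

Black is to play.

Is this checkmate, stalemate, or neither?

Black to move; black king on a8.
In check: no.
King squares — a7: attacked by Ka6; b7: attacked by Qb4; b8: attacked by Qb4.
Legal moves for Black: none.
Not in check and no legal moves → stalemate.

stalemate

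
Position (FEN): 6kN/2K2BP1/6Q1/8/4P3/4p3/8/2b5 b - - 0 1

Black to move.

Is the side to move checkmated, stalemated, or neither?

Black to move; black king on g8.
In check: yes, from the white bishop on f7.
King squares — f7: attacked by Qg6; g7: attacked by Qg6; h7: attacked by Qg6; f8: attacked by Pg7; h8: attacked by Pg7.
Legal moves for Black: none.
In check with no legal moves → checkmate.

checkmate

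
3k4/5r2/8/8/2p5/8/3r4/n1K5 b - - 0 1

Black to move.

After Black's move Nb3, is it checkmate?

no

After Nb3: white king on c1; in check: yes, from the black knight on b3.
White has 1 legal reply: Kb1.
In check but a legal move exists → not checkmate.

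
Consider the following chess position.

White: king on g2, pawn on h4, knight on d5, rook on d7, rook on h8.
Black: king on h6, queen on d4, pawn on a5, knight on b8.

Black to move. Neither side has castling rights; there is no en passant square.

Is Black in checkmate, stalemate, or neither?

Black to move; black king on h6.
In check: yes, from the white rook on h8.
King squares — g5: attacked by Ph4; h5: attacked by Rh8; g6: available; g7: attacked by Rd7; h7: attacked by Rd7.
Legal moves for Black: Kg6, Qxh8.
Black is in check but has 2 legal moves → neither.

neither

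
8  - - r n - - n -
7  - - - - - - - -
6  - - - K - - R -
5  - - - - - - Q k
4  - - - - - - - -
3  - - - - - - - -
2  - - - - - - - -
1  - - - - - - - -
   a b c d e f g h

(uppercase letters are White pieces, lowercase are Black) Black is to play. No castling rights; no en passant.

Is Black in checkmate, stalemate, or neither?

Black to move; black king on h5.
In check: yes, from the white queen on g5.
King squares — g4: attacked by Qg5; h4: attacked by Qg5; g5: attacked by Rg6; g6: attacked by Qg5; h6: attacked by Qg5.
Legal moves for Black: none.
In check with no legal moves → checkmate.

checkmate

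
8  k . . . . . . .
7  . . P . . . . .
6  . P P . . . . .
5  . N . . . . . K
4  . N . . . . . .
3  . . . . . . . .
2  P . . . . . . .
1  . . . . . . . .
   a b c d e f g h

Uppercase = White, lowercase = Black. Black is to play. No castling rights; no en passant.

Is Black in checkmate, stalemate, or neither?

stalemate

Black to move; black king on a8.
In check: no.
King squares — a7: attacked by Nb5; b7: attacked by Pc6; b8: attacked by Pc7.
Legal moves for Black: none.
Not in check and no legal moves → stalemate.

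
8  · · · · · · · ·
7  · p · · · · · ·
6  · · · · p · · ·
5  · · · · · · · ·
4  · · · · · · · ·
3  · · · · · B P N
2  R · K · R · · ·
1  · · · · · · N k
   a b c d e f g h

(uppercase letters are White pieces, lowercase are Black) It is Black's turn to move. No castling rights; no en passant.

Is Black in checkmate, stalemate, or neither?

checkmate

Black to move; black king on h1.
In check: yes, from the white bishop on f3.
King squares — g1: attacked by Nh3; g2: attacked by Re2; h2: attacked by Re2.
Legal moves for Black: none.
In check with no legal moves → checkmate.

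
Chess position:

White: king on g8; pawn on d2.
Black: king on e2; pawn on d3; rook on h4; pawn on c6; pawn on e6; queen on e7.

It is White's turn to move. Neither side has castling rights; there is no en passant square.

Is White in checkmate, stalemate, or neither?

White to move; white king on g8.
In check: no.
King squares — f7: attacked by Qe7; g7: attacked by Qe7; h7: attacked by Rh4; f8: attacked by Qe7; h8: attacked by Rh4.
Legal moves for White: none.
Not in check and no legal moves → stalemate.

stalemate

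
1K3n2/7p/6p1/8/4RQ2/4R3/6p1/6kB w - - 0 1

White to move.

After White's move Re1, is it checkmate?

yes

After Re1: black king on g1; in check: yes, from the white rook on e1.
King squares — f1: attacked by Re1; h1: attacked by Re1; f2: attacked by Qf4; g2: own pawn; h2: attacked by Qf4.
Black has no legal moves → checkmate.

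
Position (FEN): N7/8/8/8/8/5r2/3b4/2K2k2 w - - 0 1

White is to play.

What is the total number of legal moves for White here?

White to move; king on c1.
In check: yes, from the black bishop on d2.
Legal moves: Kxd2, Kc2, Kb2, Kd1, Kb1.
Count: 5.

5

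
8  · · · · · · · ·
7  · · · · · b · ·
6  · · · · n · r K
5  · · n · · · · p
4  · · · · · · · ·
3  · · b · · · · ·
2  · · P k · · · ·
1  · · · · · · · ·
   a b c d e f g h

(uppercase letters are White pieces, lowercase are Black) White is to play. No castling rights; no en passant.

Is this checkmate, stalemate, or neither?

White to move; white king on h6.
In check: yes, from the black rook on g6.
Legal moves for White: Kh7, Kxh5.
White is in check but has 2 legal moves → neither.

neither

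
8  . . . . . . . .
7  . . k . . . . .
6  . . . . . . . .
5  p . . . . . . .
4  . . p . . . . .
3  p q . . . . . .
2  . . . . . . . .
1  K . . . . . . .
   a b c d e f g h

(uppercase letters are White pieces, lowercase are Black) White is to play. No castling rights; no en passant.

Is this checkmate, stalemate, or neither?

stalemate

White to move; white king on a1.
In check: no.
King squares — b1: attacked by Qb3; a2: attacked by Qb3; b2: attacked by Pa3.
Legal moves for White: none.
Not in check and no legal moves → stalemate.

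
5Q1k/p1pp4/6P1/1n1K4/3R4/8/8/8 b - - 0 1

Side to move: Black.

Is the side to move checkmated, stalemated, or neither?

Black to move; black king on h8.
In check: yes, from the white queen on f8.
King squares — g7: attacked by Qf8; h7: attacked by Pg6; g8: attacked by Qf8.
Legal moves for Black: none.
In check with no legal moves → checkmate.

checkmate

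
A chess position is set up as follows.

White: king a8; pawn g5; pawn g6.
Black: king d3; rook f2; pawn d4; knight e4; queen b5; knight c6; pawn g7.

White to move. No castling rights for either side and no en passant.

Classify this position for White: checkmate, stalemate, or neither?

White to move; white king on a8.
In check: no.
King squares — a7: attacked by Nc6; b7: attacked by Qb5; b8: attacked by Qb5.
Legal moves for White: none.
Not in check and no legal moves → stalemate.

stalemate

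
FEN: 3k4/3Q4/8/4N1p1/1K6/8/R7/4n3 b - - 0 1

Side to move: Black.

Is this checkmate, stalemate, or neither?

checkmate

Black to move; black king on d8.
In check: yes, from the white queen on d7.
King squares — c7: attacked by Qd7; d7: attacked by Ne5; e7: attacked by Qd7; c8: attacked by Qd7; e8: attacked by Qd7.
Legal moves for Black: none.
In check with no legal moves → checkmate.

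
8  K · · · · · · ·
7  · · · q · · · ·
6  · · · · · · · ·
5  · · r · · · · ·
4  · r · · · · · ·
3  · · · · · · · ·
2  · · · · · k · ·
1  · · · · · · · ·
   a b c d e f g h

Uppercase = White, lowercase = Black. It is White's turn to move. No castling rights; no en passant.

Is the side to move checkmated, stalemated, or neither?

White to move; white king on a8.
In check: no.
King squares — a7: attacked by Qd7; b7: attacked by Rb4; b8: attacked by Rb4.
Legal moves for White: none.
Not in check and no legal moves → stalemate.

stalemate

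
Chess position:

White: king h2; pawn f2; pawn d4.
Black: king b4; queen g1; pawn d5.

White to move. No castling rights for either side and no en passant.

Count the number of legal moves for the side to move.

White to move; king on h2.
In check: yes, from the black queen on g1.
Legal moves: Kh3, Kxg1.
Count: 2.

2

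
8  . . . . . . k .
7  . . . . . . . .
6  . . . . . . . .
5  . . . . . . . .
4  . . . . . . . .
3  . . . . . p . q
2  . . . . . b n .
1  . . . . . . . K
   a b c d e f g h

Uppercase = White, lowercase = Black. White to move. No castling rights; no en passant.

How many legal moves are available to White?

White to move; king on h1.
In check: yes, from the black queen on h3.
Legal moves: none.
Count: 0.

0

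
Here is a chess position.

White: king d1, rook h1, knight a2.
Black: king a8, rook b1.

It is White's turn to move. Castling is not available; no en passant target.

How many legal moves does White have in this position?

White to move; king on d1.
In check: yes, from the black rook on b1.
Legal moves: Ke2, Kd2, Kc2, Nc1.
Count: 4.

4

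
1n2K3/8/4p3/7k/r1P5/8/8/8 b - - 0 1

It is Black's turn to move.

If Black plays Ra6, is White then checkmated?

no

After Ra6: white king on e8; in check: no.
White is not in check, so this cannot be checkmate.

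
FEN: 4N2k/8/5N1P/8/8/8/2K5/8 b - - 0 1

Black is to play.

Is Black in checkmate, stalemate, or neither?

stalemate

Black to move; black king on h8.
In check: no.
King squares — g7: attacked by Ph6; h7: attacked by Nf6; g8: attacked by Nf6.
Legal moves for Black: none.
Not in check and no legal moves → stalemate.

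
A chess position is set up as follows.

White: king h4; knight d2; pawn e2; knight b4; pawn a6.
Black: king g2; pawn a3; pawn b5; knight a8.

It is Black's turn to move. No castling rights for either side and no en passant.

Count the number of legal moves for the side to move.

7

Black to move; king on g2.
In check: no.
Legal moves: Nc7, Nb6, Kh2, Kf2, Kh1, Kg1, a2.
Count: 7.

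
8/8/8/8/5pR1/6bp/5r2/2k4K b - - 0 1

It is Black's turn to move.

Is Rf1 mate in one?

After Rf1: white king on h1; in check: yes, from the black rook on f1.
King squares — g1: attacked by Rf1; g2: attacked by Ph3; h2: attacked by Bg3.
White has no legal moves → checkmate.

yes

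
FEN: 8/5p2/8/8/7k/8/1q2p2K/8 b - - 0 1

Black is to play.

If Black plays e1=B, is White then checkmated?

no

After e1=B: white king on h2; in check: yes, from the black queen on b2.
White has 2 legal replies: Kh1, Kg1.
In check but a legal move exists → not checkmate.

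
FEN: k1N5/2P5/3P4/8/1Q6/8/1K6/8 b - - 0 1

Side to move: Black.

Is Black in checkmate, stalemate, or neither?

stalemate

Black to move; black king on a8.
In check: no.
King squares — a7: attacked by Nc8; b7: attacked by Qb4; b8: attacked by Qb4.
Legal moves for Black: none.
Not in check and no legal moves → stalemate.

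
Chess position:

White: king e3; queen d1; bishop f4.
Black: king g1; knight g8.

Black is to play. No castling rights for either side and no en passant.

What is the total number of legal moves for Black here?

Black to move; king on g1.
In check: yes, from the white queen on d1.
Legal moves: Kg2.
Count: 1.

1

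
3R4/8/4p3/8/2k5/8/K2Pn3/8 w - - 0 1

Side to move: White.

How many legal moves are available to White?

18

White to move; king on a2.
In check: no.
Legal moves: Rh8, Rg8, Rf8, Re8, Rc8+, Rb8, Ra8, Rd7, Rd6, Rd5, Rd4+, Rd3, Ka3, Kb2, Kb1, Ka1, d3+, d4.
Count: 18.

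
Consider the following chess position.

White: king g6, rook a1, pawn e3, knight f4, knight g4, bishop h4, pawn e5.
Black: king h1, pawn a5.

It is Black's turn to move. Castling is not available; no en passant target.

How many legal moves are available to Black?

0

Black to move; king on h1.
In check: yes, from the white rook on a1.
Legal moves: none.
Count: 0.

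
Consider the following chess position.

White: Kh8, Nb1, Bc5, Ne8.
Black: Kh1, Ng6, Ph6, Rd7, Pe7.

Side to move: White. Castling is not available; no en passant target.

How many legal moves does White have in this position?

White to move; king on h8.
In check: yes, from the black knight on g6.
Legal moves: Kg8, Kh7, Kg7.
Count: 3.

3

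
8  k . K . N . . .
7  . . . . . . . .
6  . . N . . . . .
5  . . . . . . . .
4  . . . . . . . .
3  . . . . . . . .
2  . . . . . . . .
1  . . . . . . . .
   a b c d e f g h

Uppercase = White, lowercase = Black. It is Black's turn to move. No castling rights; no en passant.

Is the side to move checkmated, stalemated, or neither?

Black to move; black king on a8.
In check: no.
King squares — a7: attacked by Nc6; b7: attacked by Kc8; b8: attacked by Nc6.
Legal moves for Black: none.
Not in check and no legal moves → stalemate.

stalemate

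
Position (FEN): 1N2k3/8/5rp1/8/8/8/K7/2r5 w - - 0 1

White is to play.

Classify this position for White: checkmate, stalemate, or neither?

neither

White to move; white king on a2.
In check: no.
Legal moves for White: Nd7, Nc6, Na6, Kb3, Ka3, Kb2.
White has 6 legal moves and is not in check → neither.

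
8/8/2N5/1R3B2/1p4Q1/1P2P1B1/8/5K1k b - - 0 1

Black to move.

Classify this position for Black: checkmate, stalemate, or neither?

Black to move; black king on h1.
In check: no.
King squares — g1: attacked by Kf1; g2: attacked by Kf1; h2: attacked by Bg3.
Legal moves for Black: none.
Not in check and no legal moves → stalemate.

stalemate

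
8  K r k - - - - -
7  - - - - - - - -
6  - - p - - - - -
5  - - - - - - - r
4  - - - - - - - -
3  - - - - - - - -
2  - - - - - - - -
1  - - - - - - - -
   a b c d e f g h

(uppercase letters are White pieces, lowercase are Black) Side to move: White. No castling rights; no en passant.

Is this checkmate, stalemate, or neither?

White to move; white king on a8.
In check: yes, from the black rook on b8.
Legal moves for White: Ka7.
White is in check but has 1 legal move → neither.

neither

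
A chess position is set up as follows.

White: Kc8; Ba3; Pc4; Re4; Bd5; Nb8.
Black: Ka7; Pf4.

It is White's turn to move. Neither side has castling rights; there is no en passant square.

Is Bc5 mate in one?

After Bc5: black king on a7; in check: yes, from the white bishop on c5.
King squares — a6: attacked by Nb8; b6: attacked by Bc5; b7: attacked by Bd5; a8: attacked by Bd5; b8: attacked by Kc8.
Black has no legal moves → checkmate.

yes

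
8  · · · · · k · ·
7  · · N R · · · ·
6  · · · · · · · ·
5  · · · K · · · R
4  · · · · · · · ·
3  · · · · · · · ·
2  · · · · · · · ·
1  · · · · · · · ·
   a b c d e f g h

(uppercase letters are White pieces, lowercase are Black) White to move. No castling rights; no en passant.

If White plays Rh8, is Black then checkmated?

After Rh8: black king on f8; in check: yes, from the white rook on h8.
King squares — e7: attacked by Rd7; f7: attacked by Rd7; g7: attacked by Rd7; e8: attacked by Nc7; g8: attacked by Rh8.
Black has no legal moves → checkmate.

yes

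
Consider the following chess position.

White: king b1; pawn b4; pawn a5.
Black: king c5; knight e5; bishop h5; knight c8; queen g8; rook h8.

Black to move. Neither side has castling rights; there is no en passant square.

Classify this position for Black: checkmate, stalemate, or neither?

neither

Black to move; black king on c5.
In check: yes, from the white pawn on b4.
Legal moves for Black: Kd6, Kc6, Kd5, Kb5, Kd4, Kc4, Kxb4.
Black is in check but has 7 legal moves → neither.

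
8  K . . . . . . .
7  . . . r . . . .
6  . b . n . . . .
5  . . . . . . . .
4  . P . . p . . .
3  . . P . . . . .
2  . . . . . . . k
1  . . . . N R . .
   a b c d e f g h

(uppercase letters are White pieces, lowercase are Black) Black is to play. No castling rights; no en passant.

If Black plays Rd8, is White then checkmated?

After Rd8: white king on a8; in check: yes, from the black rook on d8.
King squares — a7: attacked by Bb6; b7: attacked by Nd6; b8: attacked by Rd8.
White has no legal moves → checkmate.

yes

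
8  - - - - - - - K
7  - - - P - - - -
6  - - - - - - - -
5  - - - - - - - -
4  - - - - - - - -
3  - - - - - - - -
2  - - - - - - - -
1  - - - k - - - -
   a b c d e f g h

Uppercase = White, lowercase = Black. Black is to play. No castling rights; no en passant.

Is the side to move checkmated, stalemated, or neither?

Black to move; black king on d1.
In check: no.
Legal moves for Black: Ke2, Kd2, Kc2, Ke1, Kc1.
Black has 5 legal moves and is not in check → neither.

neither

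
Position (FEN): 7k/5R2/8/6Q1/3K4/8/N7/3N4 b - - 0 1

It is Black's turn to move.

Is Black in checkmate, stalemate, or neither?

stalemate

Black to move; black king on h8.
In check: no.
King squares — g7: attacked by Qg5; h7: attacked by Rf7; g8: attacked by Qg5.
Legal moves for Black: none.
Not in check and no legal moves → stalemate.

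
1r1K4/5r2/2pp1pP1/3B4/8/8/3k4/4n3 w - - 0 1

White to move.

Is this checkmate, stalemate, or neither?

White to move; white king on d8.
In check: yes, from the black rook on b8.
King squares — c7: attacked by Rf7; d7: attacked by Rf7; e7: attacked by Rf7; c8: attacked by Rb8; e8: attacked by Rb8.
Legal moves for White: none.
In check with no legal moves → checkmate.

checkmate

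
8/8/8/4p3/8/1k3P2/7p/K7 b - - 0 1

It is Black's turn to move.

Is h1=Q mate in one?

After h1=Q: white king on a1; in check: yes, from the black queen on h1.
King squares — b1: attacked by Qh1; a2: attacked by Kb3; b2: attacked by Kb3.
White has no legal moves → checkmate.

yes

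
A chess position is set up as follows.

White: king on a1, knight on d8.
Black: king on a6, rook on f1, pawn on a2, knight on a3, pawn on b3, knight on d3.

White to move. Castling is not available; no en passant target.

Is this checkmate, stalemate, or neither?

checkmate

White to move; white king on a1.
In check: yes, from the black rook on f1.
King squares — b1: attacked by Rf1; a2: attacked by Pb3; b2: attacked by Nd3.
Legal moves for White: none.
In check with no legal moves → checkmate.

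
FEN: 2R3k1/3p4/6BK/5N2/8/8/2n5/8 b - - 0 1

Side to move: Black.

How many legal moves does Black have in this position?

0

Black to move; king on g8.
In check: yes, from the white rook on c8.
Legal moves: none.
Count: 0.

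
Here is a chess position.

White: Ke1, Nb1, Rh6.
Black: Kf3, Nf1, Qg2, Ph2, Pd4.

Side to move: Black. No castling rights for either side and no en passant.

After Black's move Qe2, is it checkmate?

After Qe2: white king on e1; in check: yes, from the black queen on e2.
King squares — d1: attacked by Qe2; f1: attacked by Qe2; d2: attacked by Nf1; e2: attacked by Kf3; f2: attacked by Qe2.
White has no legal moves → checkmate.

yes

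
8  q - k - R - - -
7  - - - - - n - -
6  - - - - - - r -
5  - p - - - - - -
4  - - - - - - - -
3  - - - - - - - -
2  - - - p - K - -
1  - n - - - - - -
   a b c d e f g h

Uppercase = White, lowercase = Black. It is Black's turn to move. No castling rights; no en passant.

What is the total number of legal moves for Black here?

Black to move; king on c8.
In check: yes, from the white rook on e8.
Legal moves: Kd7, Kc7, Kb7, Nd8.
Count: 4.

4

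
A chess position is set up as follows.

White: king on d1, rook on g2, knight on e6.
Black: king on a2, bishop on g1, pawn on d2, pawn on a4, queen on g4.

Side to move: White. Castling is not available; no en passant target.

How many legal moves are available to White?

4

White to move; king on d1.
In check: yes, from the black queen on g4.
Legal moves: Kxd2, Kc2, Rxg4, Re2.
Count: 4.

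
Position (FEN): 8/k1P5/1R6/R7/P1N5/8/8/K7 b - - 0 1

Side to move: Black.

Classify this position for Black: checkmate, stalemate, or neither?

Black to move; black king on a7.
In check: yes, from the white rook on a5.
King squares — a6: attacked by Ra5; b6: attacked by Nc4; b7: attacked by Rb6; a8: attacked by Ra5; b8: attacked by Rb6.
Legal moves for Black: none.
In check with no legal moves → checkmate.

checkmate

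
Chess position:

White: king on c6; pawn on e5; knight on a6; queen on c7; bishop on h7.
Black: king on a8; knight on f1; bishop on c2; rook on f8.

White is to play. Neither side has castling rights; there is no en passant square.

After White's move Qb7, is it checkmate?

After Qb7: black king on a8; in check: yes, from the white queen on b7.
King squares — a7: attacked by Qb7; b7: attacked by Kc6; b8: attacked by Na6.
Black has no legal moves → checkmate.

yes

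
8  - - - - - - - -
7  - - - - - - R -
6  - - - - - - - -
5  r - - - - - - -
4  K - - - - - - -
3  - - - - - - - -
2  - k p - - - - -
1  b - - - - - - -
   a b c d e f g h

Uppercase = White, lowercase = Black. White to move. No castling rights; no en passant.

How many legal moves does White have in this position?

2

White to move; king on a4.
In check: yes, from the black rook on a5.
Legal moves: Kxa5, Kb4.
Count: 2.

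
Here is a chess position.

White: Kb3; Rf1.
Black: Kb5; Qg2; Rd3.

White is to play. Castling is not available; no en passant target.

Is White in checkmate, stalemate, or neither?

checkmate

White to move; white king on b3.
In check: yes, from the black rook on d3.
King squares — a2: attacked by Qg2; b2: attacked by Qg2; c2: attacked by Qg2; a3: attacked by Rd3; c3: attacked by Rd3; a4: attacked by Kb5; b4: attacked by Kb5; c4: attacked by Kb5.
Legal moves for White: none.
In check with no legal moves → checkmate.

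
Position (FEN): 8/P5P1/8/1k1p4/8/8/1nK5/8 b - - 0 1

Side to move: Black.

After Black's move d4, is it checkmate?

After d4: white king on c2; in check: no.
White is not in check, so this cannot be checkmate.

no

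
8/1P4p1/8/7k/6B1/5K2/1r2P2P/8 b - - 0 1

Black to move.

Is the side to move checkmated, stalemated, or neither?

Black to move; black king on h5.
In check: yes, from the white bishop on g4.
King squares — g4: attacked by Kf3; h4: available; g5: available; g6: available; h6: available.
Legal moves for Black: Kh6, Kg6, Kg5, Kh4.
Black is in check but has 4 legal moves → neither.

neither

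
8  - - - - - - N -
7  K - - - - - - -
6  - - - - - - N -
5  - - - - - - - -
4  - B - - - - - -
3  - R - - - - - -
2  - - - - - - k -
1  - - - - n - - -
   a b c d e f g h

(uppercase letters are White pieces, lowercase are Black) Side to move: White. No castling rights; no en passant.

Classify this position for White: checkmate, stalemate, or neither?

White to move; white king on a7.
In check: no.
Legal moves for White include: N8e7, Nh6, Nf6, Kb8, Ka8, Kb7, Kb6, Ka6, Nh8, Nf8, N6e7, Ne5, Nh4+, Nf4+, Bf8, Be7, Bd6, Bc5, ... (list truncated; more exist).
White has legal moves and is not in check → neither.

neither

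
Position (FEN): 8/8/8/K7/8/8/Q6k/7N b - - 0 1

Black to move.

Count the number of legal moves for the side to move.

Black to move; king on h2.
In check: yes, from the white queen on a2.
Legal moves: Kh3, Kxh1, Kg1.
Count: 3.

3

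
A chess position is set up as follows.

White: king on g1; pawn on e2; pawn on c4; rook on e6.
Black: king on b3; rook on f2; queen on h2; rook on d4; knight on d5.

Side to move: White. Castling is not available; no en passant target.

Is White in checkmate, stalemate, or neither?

White to move; white king on g1.
In check: yes, from the black queen on h2.
King squares — f1: attacked by Rf2; h1: attacked by Qh2; f2: attacked by Qh2; g2: attacked by Rf2; h2: attacked by Rf2.
Legal moves for White: none.
In check with no legal moves → checkmate.

checkmate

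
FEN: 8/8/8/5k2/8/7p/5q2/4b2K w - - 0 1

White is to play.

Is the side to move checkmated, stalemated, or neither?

White to move; white king on h1.
In check: no.
King squares — g1: attacked by Qf2; g2: attacked by Qf2; h2: attacked by Qf2.
Legal moves for White: none.
Not in check and no legal moves → stalemate.

stalemate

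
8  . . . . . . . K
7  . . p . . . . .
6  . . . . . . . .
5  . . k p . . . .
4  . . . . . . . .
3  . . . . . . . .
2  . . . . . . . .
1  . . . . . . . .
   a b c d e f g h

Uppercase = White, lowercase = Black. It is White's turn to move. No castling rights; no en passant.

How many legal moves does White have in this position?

3

White to move; king on h8.
In check: no.
Legal moves: Kg8, Kh7, Kg7.
Count: 3.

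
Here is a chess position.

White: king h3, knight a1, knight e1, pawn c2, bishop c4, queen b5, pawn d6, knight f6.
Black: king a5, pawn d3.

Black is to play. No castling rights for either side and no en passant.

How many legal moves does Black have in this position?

0

Black to move; king on a5.
In check: yes, from the white queen on b5.
Legal moves: none.
Count: 0.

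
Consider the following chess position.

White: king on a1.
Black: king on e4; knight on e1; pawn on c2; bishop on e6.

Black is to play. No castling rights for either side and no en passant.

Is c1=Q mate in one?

After c1=Q: white king on a1; in check: yes, from the black queen on c1.
King squares — b1: attacked by Qc1; a2: attacked by Be6; b2: attacked by Qc1.
White has no legal moves → checkmate.

yes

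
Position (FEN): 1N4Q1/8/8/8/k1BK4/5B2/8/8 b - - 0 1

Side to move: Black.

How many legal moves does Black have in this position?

Black to move; king on a4.
In check: no.
Legal moves: Ka5, Kb4, Ka3.
Count: 3.

3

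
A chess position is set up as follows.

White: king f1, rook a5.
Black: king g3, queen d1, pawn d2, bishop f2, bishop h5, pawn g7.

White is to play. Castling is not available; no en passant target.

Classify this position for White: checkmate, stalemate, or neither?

checkmate

White to move; white king on f1.
In check: yes, from the black queen on d1.
King squares — e1: attacked by Qd1; g1: attacked by Qd1; e2: attacked by Qd1; f2: attacked by Kg3; g2: attacked by Kg3.
Legal moves for White: none.
In check with no legal moves → checkmate.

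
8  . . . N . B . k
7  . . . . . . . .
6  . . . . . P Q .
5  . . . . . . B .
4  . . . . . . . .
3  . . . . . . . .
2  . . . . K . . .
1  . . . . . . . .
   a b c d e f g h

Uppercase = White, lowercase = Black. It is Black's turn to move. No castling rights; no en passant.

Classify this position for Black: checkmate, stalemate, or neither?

Black to move; black king on h8.
In check: no.
King squares — g7: attacked by Pf6; h7: attacked by Qg6; g8: attacked by Qg6.
Legal moves for Black: none.
Not in check and no legal moves → stalemate.

stalemate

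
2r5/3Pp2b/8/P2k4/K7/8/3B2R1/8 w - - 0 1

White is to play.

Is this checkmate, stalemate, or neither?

neither

White to move; white king on a4.
In check: no.
Legal moves for White include: Kb5, Kb4, Kb3, Ka3, Rg8, Rg7, Rg6, Rg5+, Rg4, Rg3, Rh2, Rf2, Re2, Rg1, Bh6, Bg5, Bf4, Bb4, ... (list truncated; more exist).
White has legal moves and is not in check → neither.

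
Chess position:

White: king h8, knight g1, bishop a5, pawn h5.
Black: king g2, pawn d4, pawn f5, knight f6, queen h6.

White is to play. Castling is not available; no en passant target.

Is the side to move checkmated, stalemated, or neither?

White to move; white king on h8.
In check: yes, from the black queen on h6.
King squares — g7: attacked by Qh6; h7: attacked by Nf6; g8: attacked by Nf6.
Legal moves for White: none.
In check with no legal moves → checkmate.

checkmate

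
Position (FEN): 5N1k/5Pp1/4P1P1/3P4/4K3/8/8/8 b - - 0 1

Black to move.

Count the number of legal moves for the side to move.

Black to move; king on h8.
In check: no.
Legal moves: none.
Count: 0.

0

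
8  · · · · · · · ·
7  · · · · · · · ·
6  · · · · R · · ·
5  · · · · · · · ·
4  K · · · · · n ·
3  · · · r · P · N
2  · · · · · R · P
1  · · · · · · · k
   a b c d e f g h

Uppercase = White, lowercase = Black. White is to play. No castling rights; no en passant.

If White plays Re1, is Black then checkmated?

After Re1: black king on h1; in check: yes, from the white rook on e1.
King squares — g1: attacked by Re1; g2: attacked by Rf2; h2: attacked by Rf2.
Black has no legal moves → checkmate.

yes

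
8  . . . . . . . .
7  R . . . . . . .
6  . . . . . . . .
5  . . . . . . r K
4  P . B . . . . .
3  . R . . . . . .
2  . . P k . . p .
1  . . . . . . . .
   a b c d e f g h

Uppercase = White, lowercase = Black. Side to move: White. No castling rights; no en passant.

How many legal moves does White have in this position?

White to move; king on h5.
In check: yes, from the black rook on g5.
Legal moves: Kh6, Kxg5, Kh4.
Count: 3.

3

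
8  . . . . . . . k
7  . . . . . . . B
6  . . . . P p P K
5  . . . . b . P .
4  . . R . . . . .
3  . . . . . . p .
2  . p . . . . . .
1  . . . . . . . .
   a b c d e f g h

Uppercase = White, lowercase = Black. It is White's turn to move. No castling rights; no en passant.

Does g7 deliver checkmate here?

After g7: black king on h8; in check: yes, from the white pawn on g7.
King squares — g7: attacked by Kh6; h7: attacked by Kh6; g8: attacked by Bh7.
Black has no legal moves → checkmate.

yes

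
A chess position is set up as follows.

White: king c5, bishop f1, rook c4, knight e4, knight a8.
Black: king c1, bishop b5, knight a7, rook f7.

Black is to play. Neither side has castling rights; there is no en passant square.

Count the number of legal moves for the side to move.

4

Black to move; king on c1.
In check: yes, from the white rook on c4.
Legal moves: Kb2, Kd1, Kb1, Bxc4.
Count: 4.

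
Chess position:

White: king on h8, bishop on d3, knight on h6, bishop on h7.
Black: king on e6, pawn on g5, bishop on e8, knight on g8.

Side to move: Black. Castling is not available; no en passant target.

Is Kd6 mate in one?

no

After Kd6: white king on h8; in check: no.
White is not in check, so this cannot be checkmate.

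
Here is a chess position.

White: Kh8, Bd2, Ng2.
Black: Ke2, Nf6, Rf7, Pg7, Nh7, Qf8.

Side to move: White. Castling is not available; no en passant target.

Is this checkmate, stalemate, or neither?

White to move; white king on h8.
In check: yes, from the black queen on f8.
King squares — g7: attacked by Rf7; h7: attacked by Nf6; g8: attacked by Nf6.
Legal moves for White: none.
In check with no legal moves → checkmate.

checkmate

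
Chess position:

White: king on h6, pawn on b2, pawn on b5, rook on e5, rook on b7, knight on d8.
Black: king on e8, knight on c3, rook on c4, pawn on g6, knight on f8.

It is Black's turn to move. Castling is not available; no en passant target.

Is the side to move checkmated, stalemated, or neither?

Black to move; black king on e8.
In check: yes, from the white rook on e5.
King squares — d7: attacked by Rb7; e7: attacked by Re5; f7: attacked by Rb7; d8: available; f8: own knight.
Legal moves for Black: Kxd8, Ne6.
Black is in check but has 2 legal moves → neither.

neither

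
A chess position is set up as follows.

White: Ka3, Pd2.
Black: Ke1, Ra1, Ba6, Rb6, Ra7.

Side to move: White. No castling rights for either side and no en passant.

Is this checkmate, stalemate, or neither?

checkmate

White to move; white king on a3.
In check: yes, from the black rook on a1.
King squares — a2: attacked by Ra1; b2: attacked by Rb6; b3: attacked by Rb6; a4: attacked by Ra1; b4: attacked by Rb6.
Legal moves for White: none.
In check with no legal moves → checkmate.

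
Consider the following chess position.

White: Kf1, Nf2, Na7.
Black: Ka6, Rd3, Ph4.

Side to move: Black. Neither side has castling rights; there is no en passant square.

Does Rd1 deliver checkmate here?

no

After Rd1: white king on f1; in check: yes, from the black rook on d1.
White has 3 legal replies: Kg2, Ke2, Nxd1.
In check but a legal move exists → not checkmate.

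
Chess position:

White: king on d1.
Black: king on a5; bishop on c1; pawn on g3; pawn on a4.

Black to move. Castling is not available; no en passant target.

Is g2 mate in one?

no

After g2: white king on d1; in check: no.
White is not in check, so this cannot be checkmate.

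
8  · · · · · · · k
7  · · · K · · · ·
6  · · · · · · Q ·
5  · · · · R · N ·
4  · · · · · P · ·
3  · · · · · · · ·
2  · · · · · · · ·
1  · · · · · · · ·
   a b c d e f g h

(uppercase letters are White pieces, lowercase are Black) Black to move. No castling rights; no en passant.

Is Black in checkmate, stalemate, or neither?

stalemate

Black to move; black king on h8.
In check: no.
King squares — g7: attacked by Qg6; h7: attacked by Ng5; g8: attacked by Qg6.
Legal moves for Black: none.
Not in check and no legal moves → stalemate.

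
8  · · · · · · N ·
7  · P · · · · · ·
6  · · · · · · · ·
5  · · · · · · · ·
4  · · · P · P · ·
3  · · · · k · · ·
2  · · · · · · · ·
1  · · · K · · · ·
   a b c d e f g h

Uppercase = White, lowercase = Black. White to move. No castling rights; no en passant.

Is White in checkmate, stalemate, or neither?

White to move; white king on d1.
In check: no.
Legal moves for White: Ne7, Nh6, Nf6, Kc2, Ke1, Kc1, b8=Q, b8=R, b8=B, b8=N, f5, d5.
White has 12 legal moves and is not in check → neither.

neither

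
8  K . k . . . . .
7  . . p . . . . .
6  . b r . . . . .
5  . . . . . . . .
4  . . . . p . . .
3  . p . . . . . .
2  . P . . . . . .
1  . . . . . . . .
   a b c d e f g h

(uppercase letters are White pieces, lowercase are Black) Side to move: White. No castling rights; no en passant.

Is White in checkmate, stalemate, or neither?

stalemate

White to move; white king on a8.
In check: no.
King squares — a7: attacked by Bb6; b7: attacked by Kc8; b8: attacked by Kc8.
Legal moves for White: none.
Not in check and no legal moves → stalemate.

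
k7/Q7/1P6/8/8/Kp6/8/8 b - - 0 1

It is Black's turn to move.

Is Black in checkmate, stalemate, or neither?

Black to move; black king on a8.
In check: yes, from the white queen on a7.
King squares — a7: attacked by Pb6; b7: attacked by Qa7; b8: attacked by Qa7.
Legal moves for Black: none.
In check with no legal moves → checkmate.

checkmate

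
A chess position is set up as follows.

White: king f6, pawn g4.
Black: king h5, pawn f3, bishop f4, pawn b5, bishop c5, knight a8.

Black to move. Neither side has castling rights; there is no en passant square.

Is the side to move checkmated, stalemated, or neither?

Black to move; black king on h5.
In check: yes, from the white pawn on g4.
King squares — g4: available; h4: available; g5: attacked by Kf6; g6: attacked by Kf6; h6: available.
Legal moves for Black: Kh6, Kh4, Kxg4.
Black is in check but has 3 legal moves → neither.

neither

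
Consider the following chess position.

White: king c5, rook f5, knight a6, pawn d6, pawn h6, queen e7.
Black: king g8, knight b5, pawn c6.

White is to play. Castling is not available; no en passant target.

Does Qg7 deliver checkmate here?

After Qg7: black king on g8; in check: yes, from the white queen on g7.
King squares — f7: attacked by Rf5; g7: attacked by Ph6; h7: attacked by Qg7; f8: attacked by Rf5; h8: attacked by Qg7.
Black has no legal moves → checkmate.

yes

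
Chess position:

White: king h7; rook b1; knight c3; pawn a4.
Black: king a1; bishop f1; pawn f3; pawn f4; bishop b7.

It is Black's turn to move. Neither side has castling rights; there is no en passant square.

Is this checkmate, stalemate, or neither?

Black to move; black king on a1.
In check: yes, from the white rook on b1.
King squares — b1: attacked by Nc3; a2: attacked by Nc3; b2: attacked by Rb1.
Legal moves for Black: none.
In check with no legal moves → checkmate.

checkmate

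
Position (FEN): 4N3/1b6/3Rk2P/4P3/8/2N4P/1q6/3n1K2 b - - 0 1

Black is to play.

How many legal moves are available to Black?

4

Black to move; king on e6.
In check: yes, from the white rook on d6.
Legal moves: Kf7, Ke7, Kf5, Kxe5.
Count: 4.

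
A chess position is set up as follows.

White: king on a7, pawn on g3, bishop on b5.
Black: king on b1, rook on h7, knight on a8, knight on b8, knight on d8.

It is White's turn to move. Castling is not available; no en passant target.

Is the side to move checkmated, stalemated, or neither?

White to move; white king on a7.
In check: yes, from the black rook on h7.
Legal moves for White: Kxb8, Kxa8, Bd7.
White is in check but has 3 legal moves → neither.

neither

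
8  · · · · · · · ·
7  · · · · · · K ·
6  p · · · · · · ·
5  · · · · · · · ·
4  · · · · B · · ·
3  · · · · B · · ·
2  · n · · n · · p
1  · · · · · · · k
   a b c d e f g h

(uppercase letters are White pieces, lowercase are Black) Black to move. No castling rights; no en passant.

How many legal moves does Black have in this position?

0

Black to move; king on h1.
In check: yes, from the white bishop on e4.
Legal moves: none.
Count: 0.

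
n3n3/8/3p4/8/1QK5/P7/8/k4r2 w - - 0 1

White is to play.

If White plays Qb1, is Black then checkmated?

After Qb1: black king on a1; in check: yes, from the white queen on b1.
Black has 2 legal replies: Kxb1, Rxb1.
In check but a legal move exists → not checkmate.

no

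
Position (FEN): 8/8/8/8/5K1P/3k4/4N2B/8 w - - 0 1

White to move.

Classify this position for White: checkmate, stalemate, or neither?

White to move; white king on f4.
In check: no.
Legal moves for White: Kg5, Kf5, Ke5, Kg4, Kg3, Kf3, Bg3, Bg1, Nd4, Ng3, Nc3, Ng1, Nc1+, h5.
White has 14 legal moves and is not in check → neither.

neither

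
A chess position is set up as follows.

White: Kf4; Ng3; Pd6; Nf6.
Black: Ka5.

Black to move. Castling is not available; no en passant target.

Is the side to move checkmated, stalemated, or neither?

Black to move; black king on a5.
In check: no.
Legal moves for Black: Kb6, Ka6, Kb5, Kb4, Ka4.
Black has 5 legal moves and is not in check → neither.

neither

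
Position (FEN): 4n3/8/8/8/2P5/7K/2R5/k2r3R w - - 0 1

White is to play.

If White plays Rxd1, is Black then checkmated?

yes

After Rxd1: black king on a1; in check: yes, from the white rook on d1.
King squares — b1: attacked by Rd1; a2: attacked by Rc2; b2: attacked by Rc2.
Black has no legal moves → checkmate.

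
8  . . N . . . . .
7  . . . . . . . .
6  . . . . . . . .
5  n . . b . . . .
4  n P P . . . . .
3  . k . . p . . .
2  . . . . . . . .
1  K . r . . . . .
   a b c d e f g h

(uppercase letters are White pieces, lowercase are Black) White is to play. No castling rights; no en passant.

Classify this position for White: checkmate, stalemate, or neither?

checkmate

White to move; white king on a1.
In check: yes, from the black rook on c1.
King squares — b1: attacked by Rc1; a2: attacked by Kb3; b2: attacked by Kb3.
Legal moves for White: none.
In check with no legal moves → checkmate.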